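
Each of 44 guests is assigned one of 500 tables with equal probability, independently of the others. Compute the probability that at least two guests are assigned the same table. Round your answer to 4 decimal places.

0.8576

It's easier to compute the probability that all 44 are distinct.
P(all distinct) = 500/500 · 499/500 · ··· · 457/500 ≈ 0.1424.
So the probability of at least one match is 1 − 0.1424 = 0.8576.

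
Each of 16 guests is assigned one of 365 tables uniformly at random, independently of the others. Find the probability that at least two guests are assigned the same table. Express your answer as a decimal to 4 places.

0.2836

It's easier to compute the probability that all 16 are distinct.
P(all distinct) = 365/365 · 364/365 · ··· · 350/365 ≈ 0.7164.
So the probability of at least one match is 1 − 0.7164 = 0.2836.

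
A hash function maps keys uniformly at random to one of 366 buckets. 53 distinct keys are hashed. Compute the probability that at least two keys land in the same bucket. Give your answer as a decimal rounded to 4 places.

0.9809

It's easier to compute the probability that all 53 are distinct.
P(all distinct) = 366/366 · 365/366 · ··· · 314/366 ≈ 0.0191.
So the probability of at least one match is 1 − 0.0191 = 0.9809.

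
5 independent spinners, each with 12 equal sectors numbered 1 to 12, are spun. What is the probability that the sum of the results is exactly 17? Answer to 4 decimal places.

0.0073

There are 12^5 = 248832 equally likely outcomes.
The number of ordered 5-tuples from {1,…,12} summing to 17 is 1815.
P(sum = 17) = 1815/248832 = 605/82944 ≈ 0.0073.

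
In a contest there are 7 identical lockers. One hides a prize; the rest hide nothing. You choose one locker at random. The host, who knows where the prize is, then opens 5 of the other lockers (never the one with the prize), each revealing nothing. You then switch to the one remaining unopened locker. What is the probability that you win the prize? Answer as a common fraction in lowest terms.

Your original locker holds the prize with probability 1/7, so the other 6 collectively hold it with probability 6/7.
The host can always find 5 empty lockers to open, so the reveals don't change that 6/7; it is now spread over the 1 remaining unopened locker.
P(win by switching) = (6/7) · (1/1) = 6/7.

6/7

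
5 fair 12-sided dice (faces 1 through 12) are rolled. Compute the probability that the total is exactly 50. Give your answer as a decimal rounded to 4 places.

0.0040

There are 12^5 = 248832 equally likely outcomes.
The number of ordered 5-tuples from {1,…,12} summing to 50 is 1001.
P(sum = 50) = 1001/248832 ≈ 0.0040.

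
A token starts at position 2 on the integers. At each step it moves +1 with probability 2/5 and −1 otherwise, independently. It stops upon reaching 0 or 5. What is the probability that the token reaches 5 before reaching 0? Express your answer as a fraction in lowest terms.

40/211

Let r = q/p = (3/5)/(2/5) = 3/2. The recurrence P(i) = p·P(i+1) + q·P(i−1) with P(0)=0, P(5)=1 gives P(i) = (1 − r^i)/(1 − r^5).
P(2) = (1 − (3/2)^2) / (1 − (3/2)^5) = 40/211.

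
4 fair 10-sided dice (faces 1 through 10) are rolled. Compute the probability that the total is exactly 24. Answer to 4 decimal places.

There are 10^4 = 10000 equally likely outcomes.
The number of ordered 4-tuples from {1,…,10} summing to 24 is 633.
P(sum = 24) = 633/10000 ≈ 0.0633.

0.0633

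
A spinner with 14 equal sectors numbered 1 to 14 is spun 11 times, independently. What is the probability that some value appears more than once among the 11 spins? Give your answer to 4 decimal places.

0.9964

P(all 11 different) = 14/14 · 13/14 · ··· · 4/14 ≈ 0.0036.
P(at least two equal) = 1 − 0.0036 = 0.9964.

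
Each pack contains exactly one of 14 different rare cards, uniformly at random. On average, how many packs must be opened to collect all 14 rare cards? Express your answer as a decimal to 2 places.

45.52

After i distinct types are collected, each trial gives a new one with probability (14−i)/14, so the expected wait for the next new type is 14/(14−i).
E = 14/14 + 14/13 + 14/12 + 14/11 + 14/10 + 14/9 + 14/8 + 14/7 + 14/6 + 14/5 + 14/4 + 14/3 + 14/2 + 14/1 = 1171733/25740 ≈ 45.52.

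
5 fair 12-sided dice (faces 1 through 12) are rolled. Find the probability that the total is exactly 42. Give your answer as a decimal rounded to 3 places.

There are 12^5 = 248832 equally likely outcomes.
The number of ordered 5-tuples from {1,…,12} summing to 42 is 6265.
P(sum = 42) = 6265/248832 ≈ 0.025.

0.025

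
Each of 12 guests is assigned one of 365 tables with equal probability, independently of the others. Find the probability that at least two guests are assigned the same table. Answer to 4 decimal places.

0.1670

It's easier to compute the probability that all 12 are distinct.
P(all distinct) = 365/365 · 364/365 · ··· · 354/365 ≈ 0.8330.
So the probability of at least one match is 1 − 0.8330 = 0.1670.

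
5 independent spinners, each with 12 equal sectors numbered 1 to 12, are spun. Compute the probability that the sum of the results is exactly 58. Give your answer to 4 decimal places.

0.0001

There are 12^5 = 248832 equally likely outcomes.
The number of ordered 5-tuples from {1,…,12} summing to 58 is 15.
P(sum = 58) = 15/248832 = 5/82944 ≈ 0.0001.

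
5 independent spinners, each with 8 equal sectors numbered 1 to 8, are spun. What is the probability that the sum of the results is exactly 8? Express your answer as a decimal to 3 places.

0.001

There are 8^5 = 32768 equally likely outcomes.
The number of ordered 5-tuples from {1,…,8} summing to 8 is 35.
P(sum = 8) = 35/32768 ≈ 0.001.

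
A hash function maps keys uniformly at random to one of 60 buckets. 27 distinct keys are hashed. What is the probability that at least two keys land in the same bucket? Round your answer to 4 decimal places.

It's easier to compute the probability that all 27 are distinct.
P(all distinct) = 60/60 · 59/60 · ··· · 34/60 ≈ 0.0009.
So the probability of at least one match is 1 − 0.0009 = 0.9991.

0.9991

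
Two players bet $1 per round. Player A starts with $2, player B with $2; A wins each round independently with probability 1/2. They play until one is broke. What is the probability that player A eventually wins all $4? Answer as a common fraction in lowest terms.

1/2

With a fair step, P(i) = ½P(i−1) + ½P(i+1) with P(0)=0, P(4)=1 has the linear solution P(i) = i/4.
P(2) = 2/4 = 1/2.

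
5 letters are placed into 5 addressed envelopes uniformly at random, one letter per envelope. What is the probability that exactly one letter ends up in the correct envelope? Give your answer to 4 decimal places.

Choose which one is fixed: C(5,1) = 5 ways.
The remaining 4 must have no fixed point: D(4) = 9.
P = 5·9/120 = 3/8 ≈ 0.3750.

0.3750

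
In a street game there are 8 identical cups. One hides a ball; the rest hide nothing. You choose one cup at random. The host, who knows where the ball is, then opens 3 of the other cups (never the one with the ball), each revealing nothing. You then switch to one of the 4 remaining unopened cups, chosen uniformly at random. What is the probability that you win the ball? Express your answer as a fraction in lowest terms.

7/32

Your original cup holds the ball with probability 1/8, so the other 7 collectively hold it with probability 7/8.
The host can always find 3 empty cups to open, so the reveals don't change that 7/8; it is now spread over the 4 remaining unopened cups.
P(win by switching) = (7/8) · (1/4) = 7/32.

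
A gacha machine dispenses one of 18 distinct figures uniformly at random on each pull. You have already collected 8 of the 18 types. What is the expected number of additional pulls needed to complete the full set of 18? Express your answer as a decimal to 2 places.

Starting from 8 distinct types, each trial gives a new one with probability (18−i)/18 when i types are held, so the wait for the next new type is 18/(18−i).
E = 18/10 + 18/9 + 18/8 + 18/7 + 18/6 + 18/5 + 18/4 + 18/3 + 18/2 + 18/1 = 7381/140 ≈ 52.72.

52.72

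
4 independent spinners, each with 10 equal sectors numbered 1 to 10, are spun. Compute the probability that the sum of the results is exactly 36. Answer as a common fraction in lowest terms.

There are 10^4 = 10000 equally likely outcomes.
The number of ordered 4-tuples from {1,…,10} summing to 36 is 35.
P(sum = 36) = 35/10000 = 7/2000.

7/2000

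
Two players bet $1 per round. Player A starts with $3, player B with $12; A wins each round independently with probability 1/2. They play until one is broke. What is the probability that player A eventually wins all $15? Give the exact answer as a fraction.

1/5

With a fair step, P(i) = ½P(i−1) + ½P(i+1) with P(0)=0, P(15)=1 has the linear solution P(i) = i/15.
P(3) = 3/15 = 1/5.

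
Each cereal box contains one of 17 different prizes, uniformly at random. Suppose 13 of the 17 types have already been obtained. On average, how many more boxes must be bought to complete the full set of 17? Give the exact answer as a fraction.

425/12

Starting from 13 distinct types, each trial gives a new one with probability (17−i)/17 when i types are held, so the wait for the next new type is 17/(17−i).
E = 17/4 + 17/3 + 17/2 + 17/1 = 425/12.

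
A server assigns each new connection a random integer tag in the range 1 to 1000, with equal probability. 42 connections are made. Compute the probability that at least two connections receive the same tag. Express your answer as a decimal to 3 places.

It's easier to compute the probability that all 42 are distinct.
P(all distinct) = 1000/1000 · 999/1000 · ··· · 959/1000 ≈ 0.418.
So the probability of at least one match is 1 − 0.418 = 0.582.

0.582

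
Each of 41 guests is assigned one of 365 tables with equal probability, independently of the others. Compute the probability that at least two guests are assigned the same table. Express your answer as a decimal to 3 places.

0.903

It's easier to compute the probability that all 41 are distinct.
P(all distinct) = 365/365 · 364/365 · ··· · 325/365 ≈ 0.097.
So the probability of at least one match is 1 − 0.097 = 0.903.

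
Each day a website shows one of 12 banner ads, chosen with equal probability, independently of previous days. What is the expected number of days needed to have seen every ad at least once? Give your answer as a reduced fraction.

After i distinct types are collected, each trial gives a new one with probability (12−i)/12, so the expected wait for the next new type is 12/(12−i).
E = 12/12 + 12/11 + 12/10 + 12/9 + 12/8 + 12/7 + 12/6 + 12/5 + 12/4 + 12/3 + 12/2 + 12/1 = 86021/2310.

86021/2310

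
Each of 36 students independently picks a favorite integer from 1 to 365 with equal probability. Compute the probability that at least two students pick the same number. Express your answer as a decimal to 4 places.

It's easier to compute the probability that all 36 are distinct.
P(all distinct) = 365/365 · 364/365 · ··· · 330/365 ≈ 0.1678.
So the probability of at least one match is 1 − 0.1678 = 0.8322.

0.8322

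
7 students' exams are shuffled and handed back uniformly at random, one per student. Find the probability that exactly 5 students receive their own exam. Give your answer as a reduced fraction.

1/240

Choose which 5 of the 7 are fixed: C(7,5) = 21 ways.
The remaining 2 must have no fixed point: D(2) = 1.
P = 21·1/5040 = 1/240.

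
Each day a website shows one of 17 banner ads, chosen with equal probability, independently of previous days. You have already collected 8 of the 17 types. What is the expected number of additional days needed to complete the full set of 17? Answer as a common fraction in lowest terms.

121193/2520

Starting from 8 distinct types, each trial gives a new one with probability (17−i)/17 when i types are held, so the wait for the next new type is 17/(17−i).
E = 17/9 + 17/8 + 17/7 + 17/6 + 17/5 + 17/4 + 17/3 + 17/2 + 17/1 = 121193/2520.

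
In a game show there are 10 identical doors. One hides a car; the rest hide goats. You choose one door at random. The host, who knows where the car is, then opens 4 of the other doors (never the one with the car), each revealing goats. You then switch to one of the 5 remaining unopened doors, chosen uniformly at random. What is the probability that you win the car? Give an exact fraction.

Your original door holds the car with probability 1/10, so the other 9 collectively hold it with probability 9/10.
The host can always find 4 empty doors to open, so the reveals don't change that 9/10; it is now spread over the 5 remaining unopened doors.
P(win by switching) = (9/10) · (1/5) = 9/50.

9/50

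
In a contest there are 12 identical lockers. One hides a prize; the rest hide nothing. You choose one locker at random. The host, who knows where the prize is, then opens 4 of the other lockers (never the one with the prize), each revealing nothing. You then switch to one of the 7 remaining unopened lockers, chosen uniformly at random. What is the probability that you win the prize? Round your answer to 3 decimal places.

0.131

Your original locker holds the prize with probability 1/12, so the other 11 collectively hold it with probability 11/12.
The host can always find 4 empty lockers to open, so the reveals don't change that 11/12; it is now spread over the 7 remaining unopened lockers.
P(win by switching) = (11/12) · (1/7) = 11/84 ≈ 0.131.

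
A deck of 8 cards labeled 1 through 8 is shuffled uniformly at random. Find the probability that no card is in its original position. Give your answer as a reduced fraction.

This is the derangement probability: permutations of 8 with no fixed point.
D(8) = 8! · (1 − 1/1! + 1/2! − ··· + (−1)^8/8!) = 14833.
P = 14833/40320 = 2119/5760.

2119/5760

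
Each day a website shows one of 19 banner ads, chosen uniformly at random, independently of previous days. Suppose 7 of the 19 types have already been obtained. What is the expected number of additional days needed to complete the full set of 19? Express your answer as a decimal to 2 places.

Starting from 7 distinct types, each trial gives a new one with probability (19−i)/19 when i types are held, so the wait for the next new type is 19/(19−i).
E = 19/12 + 19/11 + 19/10 + 19/9 + 19/8 + 19/7 + 19/6 + 19/5 + 19/4 + 19/3 + 19/2 + 19/1 = 1634399/27720 ≈ 58.96.

58.96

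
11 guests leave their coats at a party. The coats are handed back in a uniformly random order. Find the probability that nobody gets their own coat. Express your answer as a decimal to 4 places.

This is the derangement probability: permutations of 11 with no fixed point.
D(11) = 11! · (1 − 1/1! + 1/2! − ··· + (−1)^11/11!) = 14684570.
P = 14684570/39916800 = 1468457/3991680 ≈ 0.3679.

0.3679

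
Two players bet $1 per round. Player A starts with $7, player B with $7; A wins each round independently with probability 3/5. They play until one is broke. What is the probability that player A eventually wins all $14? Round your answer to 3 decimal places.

0.945

Let r = q/p = (2/5)/(3/5) = 2/3. The recurrence P(i) = p·P(i+1) + q·P(i−1) with P(0)=0, P(14)=1 gives P(i) = (1 − r^i)/(1 − r^14).
P(7) = (1 − (2/3)^7) / (1 − (2/3)^14) = 2187/2315 ≈ 0.945.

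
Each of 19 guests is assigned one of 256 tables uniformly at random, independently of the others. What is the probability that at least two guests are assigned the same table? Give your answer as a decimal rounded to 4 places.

0.4957

It's easier to compute the probability that all 19 are distinct.
P(all distinct) = 256/256 · 255/256 · ··· · 238/256 ≈ 0.5043.
So the probability of at least one match is 1 − 0.5043 = 0.4957.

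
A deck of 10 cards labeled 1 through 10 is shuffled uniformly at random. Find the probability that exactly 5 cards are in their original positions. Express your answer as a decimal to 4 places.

Choose which 5 of the 10 are fixed: C(10,5) = 252 ways.
The remaining 5 must have no fixed point: D(5) = 44.
P = 252·44/3628800 = 11/3600 ≈ 0.0031.

0.0031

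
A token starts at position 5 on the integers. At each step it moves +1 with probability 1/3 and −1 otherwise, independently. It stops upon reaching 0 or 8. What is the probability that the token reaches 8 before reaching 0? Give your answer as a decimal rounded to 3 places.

Let r = q/p = (2/3)/(1/3) = 2. The recurrence P(i) = p·P(i+1) + q·P(i−1) with P(0)=0, P(8)=1 gives P(i) = (1 − r^i)/(1 − r^8).
P(5) = (1 − (2)^5) / (1 − (2)^8) = 31/255 ≈ 0.122.

0.122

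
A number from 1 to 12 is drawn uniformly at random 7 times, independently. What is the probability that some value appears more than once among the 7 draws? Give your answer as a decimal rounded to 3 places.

0.889

P(all 7 different) = 12/12 · 11/12 · ··· · 6/12 ≈ 0.111.
P(at least two equal) = 1 − 0.111 = 0.889.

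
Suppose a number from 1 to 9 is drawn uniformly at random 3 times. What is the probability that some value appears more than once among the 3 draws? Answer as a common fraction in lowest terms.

25/81

P(all 3 different) = 9/9 · 8/9 · ··· · 7/9 = 56/81.
P(at least two equal) = 1 − 56/81 = 25/81.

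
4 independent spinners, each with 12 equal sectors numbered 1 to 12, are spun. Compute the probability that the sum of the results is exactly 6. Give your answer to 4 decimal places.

0.0005

There are 12^4 = 20736 equally likely outcomes.
The number of ordered 4-tuples from {1,…,12} summing to 6 is 10.
P(sum = 6) = 10/20736 = 5/10368 ≈ 0.0005.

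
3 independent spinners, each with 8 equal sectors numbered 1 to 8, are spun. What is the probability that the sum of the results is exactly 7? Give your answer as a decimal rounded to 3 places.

There are 8^3 = 512 equally likely outcomes.
The number of ordered 3-tuples from {1,…,8} summing to 7 is 15.
P(sum = 7) = 15/512 ≈ 0.029.

0.029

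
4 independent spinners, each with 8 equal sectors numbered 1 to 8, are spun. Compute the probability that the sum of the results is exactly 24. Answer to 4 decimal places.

There are 8^4 = 4096 equally likely outcomes.
The number of ordered 4-tuples from {1,…,8} summing to 24 is 161.
P(sum = 24) = 161/4096 ≈ 0.0393.

0.0393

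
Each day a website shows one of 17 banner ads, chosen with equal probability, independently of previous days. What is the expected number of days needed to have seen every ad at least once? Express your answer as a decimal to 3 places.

After i distinct types are collected, each trial gives a new one with probability (17−i)/17, so the expected wait for the next new type is 17/(17−i).
E = 17/17 + 17/16 + 17/15 + 17/14 + 17/13 + 17/12 + 17/11 + 17/10 + 17/9 + 17/8 + 17/7 + 17/6 + 17/5 + 17/4 + 17/3 + 17/2 + 17/1 = 42142223/720720 ≈ 58.472.

58.472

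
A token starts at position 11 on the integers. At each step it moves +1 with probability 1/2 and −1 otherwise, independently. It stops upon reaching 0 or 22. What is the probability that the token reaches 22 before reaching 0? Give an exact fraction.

1/2

With a fair step, P(i) = ½P(i−1) + ½P(i+1) with P(0)=0, P(22)=1 has the linear solution P(i) = i/22.
P(11) = 11/22 = 1/2.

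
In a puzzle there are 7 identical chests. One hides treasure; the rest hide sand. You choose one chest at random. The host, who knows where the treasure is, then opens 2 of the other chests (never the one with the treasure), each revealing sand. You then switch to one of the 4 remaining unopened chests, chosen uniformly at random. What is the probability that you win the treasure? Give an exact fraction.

3/14

Your original chest holds the treasure with probability 1/7, so the other 6 collectively hold it with probability 6/7.
The host can always find 2 empty chests to open, so the reveals don't change that 6/7; it is now spread over the 4 remaining unopened chests.
P(win by switching) = (6/7) · (1/4) = 3/14.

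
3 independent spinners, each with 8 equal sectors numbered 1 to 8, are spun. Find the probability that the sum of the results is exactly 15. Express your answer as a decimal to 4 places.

There are 8^3 = 512 equally likely outcomes.
The number of ordered 3-tuples from {1,…,8} summing to 15 is 46.
P(sum = 15) = 46/512 = 23/256 ≈ 0.0898.

0.0898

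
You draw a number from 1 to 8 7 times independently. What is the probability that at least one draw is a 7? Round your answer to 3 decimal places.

P(no draw is a 7) = (7/8)^7 ≈ 0.393.
P(at least one) = 1 − 0.393 = 0.607.

0.607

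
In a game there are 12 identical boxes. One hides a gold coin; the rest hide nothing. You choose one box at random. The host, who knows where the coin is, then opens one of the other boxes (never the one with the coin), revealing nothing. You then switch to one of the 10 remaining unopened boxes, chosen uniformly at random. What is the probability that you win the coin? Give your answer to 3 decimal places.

0.092

Your original box holds the coin with probability 1/12, so the other 11 collectively hold it with probability 11/12.
The host can always find an empty box to open, so this doesn't change that 11/12; it is now spread over the 10 remaining unopened boxes.
P(win by switching) = (11/12) · (1/10) = 11/120 ≈ 0.092.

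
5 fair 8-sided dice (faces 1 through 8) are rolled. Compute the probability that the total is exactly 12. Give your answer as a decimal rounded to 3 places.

There are 8^5 = 32768 equally likely outcomes.
The number of ordered 5-tuples from {1,…,8} summing to 12 is 330.
P(sum = 12) = 330/32768 = 165/16384 ≈ 0.010.

0.010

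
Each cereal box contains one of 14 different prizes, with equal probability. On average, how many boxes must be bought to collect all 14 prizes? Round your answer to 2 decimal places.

After i distinct types are collected, each trial gives a new one with probability (14−i)/14, so the expected wait for the next new type is 14/(14−i).
E = 14/14 + 14/13 + 14/12 + 14/11 + 14/10 + 14/9 + 14/8 + 14/7 + 14/6 + 14/5 + 14/4 + 14/3 + 14/2 + 14/1 = 1171733/25740 ≈ 45.52.

45.52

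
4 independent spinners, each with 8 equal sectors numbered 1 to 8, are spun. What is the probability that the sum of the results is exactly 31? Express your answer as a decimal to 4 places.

There are 8^4 = 4096 equally likely outcomes.
The number of ordered 4-tuples from {1,…,8} summing to 31 is 4.
P(sum = 31) = 4/4096 = 1/1024 ≈ 0.0010.

0.0010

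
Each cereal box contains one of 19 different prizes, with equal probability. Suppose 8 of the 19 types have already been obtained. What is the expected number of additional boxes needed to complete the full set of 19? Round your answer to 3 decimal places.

57.378

Starting from 8 distinct types, each trial gives a new one with probability (19−i)/19 when i types are held, so the wait for the next new type is 19/(19−i).
E = 19/11 + 19/10 + 19/9 + 19/8 + 19/7 + 19/6 + 19/5 + 19/4 + 19/3 + 19/2 + 19/1 = 1590509/27720 ≈ 57.378.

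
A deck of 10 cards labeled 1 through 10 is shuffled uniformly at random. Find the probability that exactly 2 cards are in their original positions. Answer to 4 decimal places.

0.1839

Choose which 2 of the 10 are fixed: C(10,2) = 45 ways.
The remaining 8 must have no fixed point: D(8) = 14833.
P = 45·14833/3628800 = 2119/11520 ≈ 0.1839.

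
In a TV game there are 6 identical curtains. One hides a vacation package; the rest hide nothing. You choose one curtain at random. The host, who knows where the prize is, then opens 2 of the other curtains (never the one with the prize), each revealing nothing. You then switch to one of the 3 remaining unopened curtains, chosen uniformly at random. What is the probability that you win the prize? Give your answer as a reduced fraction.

5/18

Your original curtain holds the prize with probability 1/6, so the other 5 collectively hold it with probability 5/6.
The host can always find 2 empty curtains to open, so the reveals don't change that 5/6; it is now spread over the 3 remaining unopened curtains.
P(win by switching) = (5/6) · (1/3) = 5/18.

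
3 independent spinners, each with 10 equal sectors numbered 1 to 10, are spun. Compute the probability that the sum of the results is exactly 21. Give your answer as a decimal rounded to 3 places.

There are 10^3 = 1000 equally likely outcomes.
The number of ordered 3-tuples from {1,…,10} summing to 21 is 55.
P(sum = 21) = 55/1000 = 11/200 ≈ 0.055.

0.055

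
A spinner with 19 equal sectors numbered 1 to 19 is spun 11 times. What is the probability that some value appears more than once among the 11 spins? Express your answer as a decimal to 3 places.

0.974

P(all 11 different) = 19/19 · 18/19 · ··· · 9/19 ≈ 0.026.
P(at least two equal) = 1 − 0.026 = 0.974.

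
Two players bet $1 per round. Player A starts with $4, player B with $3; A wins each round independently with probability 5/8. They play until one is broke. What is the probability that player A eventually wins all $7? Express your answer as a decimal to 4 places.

Let r = q/p = (3/8)/(5/8) = 3/5. The recurrence P(i) = p·P(i+1) + q·P(i−1) with P(0)=0, P(7)=1 gives P(i) = (1 − r^i)/(1 − r^7).
P(4) = (1 − (3/5)^4) / (1 − (3/5)^7) = 34000/37969 ≈ 0.8955.

0.8955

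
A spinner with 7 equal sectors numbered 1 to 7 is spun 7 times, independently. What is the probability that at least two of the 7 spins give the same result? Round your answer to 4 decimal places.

P(all 7 different) = 7/7 · 6/7 · ··· · 1/7 ≈ 0.0061.
P(at least two equal) = 1 − 0.0061 = 0.9939.

0.9939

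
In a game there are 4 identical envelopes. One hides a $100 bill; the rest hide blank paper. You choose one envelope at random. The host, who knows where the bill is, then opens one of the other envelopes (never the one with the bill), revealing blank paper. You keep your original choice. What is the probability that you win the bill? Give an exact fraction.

The host can always open an empty envelope regardless of your choice, so this gives no information about your original envelope.
P(win by staying) = 1/4.

1/4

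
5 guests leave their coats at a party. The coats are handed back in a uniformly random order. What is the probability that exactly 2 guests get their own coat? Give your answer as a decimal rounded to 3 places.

Choose which 2 of the 5 are fixed: C(5,2) = 10 ways.
The remaining 3 must have no fixed point: D(3) = 2.
P = 10·2/120 = 1/6 ≈ 0.167.

0.167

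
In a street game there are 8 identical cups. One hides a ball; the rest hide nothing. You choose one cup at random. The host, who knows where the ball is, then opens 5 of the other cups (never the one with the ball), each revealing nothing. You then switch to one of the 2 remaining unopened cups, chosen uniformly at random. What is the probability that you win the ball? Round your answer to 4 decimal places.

0.4375

Your original cup holds the ball with probability 1/8, so the other 7 collectively hold it with probability 7/8.
The host can always find 5 empty cups to open, so the reveals don't change that 7/8; it is now spread over the 2 remaining unopened cups.
P(win by switching) = (7/8) · (1/2) = 7/16 ≈ 0.4375.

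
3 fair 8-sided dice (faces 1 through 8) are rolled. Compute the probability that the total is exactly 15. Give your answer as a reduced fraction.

23/256

There are 8^3 = 512 equally likely outcomes.
The number of ordered 3-tuples from {1,…,8} summing to 15 is 46.
P(sum = 15) = 46/512 = 23/256.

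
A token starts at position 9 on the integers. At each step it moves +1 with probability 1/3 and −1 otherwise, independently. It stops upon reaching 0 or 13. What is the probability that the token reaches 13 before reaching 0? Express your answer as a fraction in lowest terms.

Let r = q/p = (2/3)/(1/3) = 2. The recurrence P(i) = p·P(i+1) + q·P(i−1) with P(0)=0, P(13)=1 gives P(i) = (1 − r^i)/(1 − r^13).
P(9) = (1 − (2)^9) / (1 − (2)^13) = 511/8191.

511/8191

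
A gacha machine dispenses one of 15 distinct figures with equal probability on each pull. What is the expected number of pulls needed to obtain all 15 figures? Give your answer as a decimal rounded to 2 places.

After i distinct types are collected, each trial gives a new one with probability (15−i)/15, so the expected wait for the next new type is 15/(15−i).
E = 15/15 + 15/14 + 15/13 + 15/12 + 15/11 + 15/10 + 15/9 + 15/8 + 15/7 + 15/6 + 15/5 + 15/4 + 15/3 + 15/2 + 15/1 = 1195757/24024 ≈ 49.77.

49.77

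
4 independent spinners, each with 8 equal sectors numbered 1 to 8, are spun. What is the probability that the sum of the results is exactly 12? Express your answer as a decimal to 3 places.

There are 8^4 = 4096 equally likely outcomes.
The number of ordered 4-tuples from {1,…,8} summing to 12 is 161.
P(sum = 12) = 161/4096 ≈ 0.039.

0.039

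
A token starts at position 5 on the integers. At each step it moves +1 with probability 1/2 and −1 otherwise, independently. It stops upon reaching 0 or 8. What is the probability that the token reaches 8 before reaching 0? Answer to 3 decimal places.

With a fair step, P(i) = ½P(i−1) + ½P(i+1) with P(0)=0, P(8)=1 has the linear solution P(i) = i/8.
P(5) = 5/8 ≈ 0.625.

0.625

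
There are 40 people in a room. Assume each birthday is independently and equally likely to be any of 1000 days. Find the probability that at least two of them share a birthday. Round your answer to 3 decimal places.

It's easier to compute the probability that all 40 are distinct.
P(all distinct) = 1000/1000 · 999/1000 · ··· · 961/1000 ≈ 0.454.
So the probability of at least one match is 1 − 0.454 = 0.546.

0.546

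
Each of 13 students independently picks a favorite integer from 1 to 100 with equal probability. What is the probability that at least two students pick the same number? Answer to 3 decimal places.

It's easier to compute the probability that all 13 are distinct.
P(all distinct) = 100/100 · 99/100 · ··· · 88/100 ≈ 0.443.
So the probability of at least one match is 1 − 0.443 = 0.557.

0.557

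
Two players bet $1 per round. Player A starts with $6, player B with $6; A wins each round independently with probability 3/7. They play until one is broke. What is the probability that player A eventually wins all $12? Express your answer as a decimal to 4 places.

Let r = q/p = (4/7)/(3/7) = 4/3. The recurrence P(i) = p·P(i+1) + q·P(i−1) with P(0)=0, P(12)=1 gives P(i) = (1 − r^i)/(1 − r^12).
P(6) = (1 − (4/3)^6) / (1 − (4/3)^12) = 729/4825 ≈ 0.1511.

0.1511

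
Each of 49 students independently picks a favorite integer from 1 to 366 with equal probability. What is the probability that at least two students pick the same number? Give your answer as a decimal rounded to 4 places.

0.9654

It's easier to compute the probability that all 49 are distinct.
P(all distinct) = 366/366 · 365/366 · ··· · 318/366 ≈ 0.0346.
So the probability of at least one match is 1 − 0.0346 = 0.9654.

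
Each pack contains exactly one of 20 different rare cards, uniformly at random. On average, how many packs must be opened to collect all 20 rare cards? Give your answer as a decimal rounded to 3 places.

71.955

After i distinct types are collected, each trial gives a new one with probability (20−i)/20, so the expected wait for the next new type is 20/(20−i).
E = 20/20 + 20/19 + 20/18 + 20/17 + 20/16 + 20/15 + 20/14 + 20/13 + 20/12 + 20/11 + 20/10 + 20/9 + 20/8 + 20/7 + 20/6 + 20/5 + 20/4 + 20/3 + 20/2 + 20/1 = 279175675/3879876 ≈ 71.955.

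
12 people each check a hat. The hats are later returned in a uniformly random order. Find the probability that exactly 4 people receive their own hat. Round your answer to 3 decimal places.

0.015

Choose which 4 of the 12 are fixed: C(12,4) = 495 ways.
The remaining 8 must have no fixed point: D(8) = 14833.
P = 495·14833/479001600 = 2119/138240 ≈ 0.015.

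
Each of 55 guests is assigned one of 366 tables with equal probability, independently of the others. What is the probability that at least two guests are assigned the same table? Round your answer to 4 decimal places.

It's easier to compute the probability that all 55 are distinct.
P(all distinct) = 366/366 · 365/366 · ··· · 312/366 ≈ 0.0139.
So the probability of at least one match is 1 − 0.0139 = 0.9861.

0.9861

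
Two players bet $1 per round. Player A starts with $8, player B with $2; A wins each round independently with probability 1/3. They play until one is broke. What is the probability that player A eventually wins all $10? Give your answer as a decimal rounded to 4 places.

0.2493

Let r = q/p = (2/3)/(1/3) = 2. The recurrence P(i) = p·P(i+1) + q·P(i−1) with P(0)=0, P(10)=1 gives P(i) = (1 − r^i)/(1 − r^10).
P(8) = (1 − (2)^8) / (1 − (2)^10) = 85/341 ≈ 0.2493.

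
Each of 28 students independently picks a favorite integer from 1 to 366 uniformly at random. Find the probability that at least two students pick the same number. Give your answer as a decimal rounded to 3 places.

It's easier to compute the probability that all 28 are distinct.
P(all distinct) = 366/366 · 365/366 · ··· · 339/366 ≈ 0.347.
So the probability of at least one match is 1 − 0.347 = 0.653.

0.653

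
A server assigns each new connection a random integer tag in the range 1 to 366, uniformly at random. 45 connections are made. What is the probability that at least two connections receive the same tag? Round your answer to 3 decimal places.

0.940

It's easier to compute the probability that all 45 are distinct.
P(all distinct) = 366/366 · 365/366 · ··· · 322/366 ≈ 0.060.
So the probability of at least one match is 1 − 0.060 = 0.940.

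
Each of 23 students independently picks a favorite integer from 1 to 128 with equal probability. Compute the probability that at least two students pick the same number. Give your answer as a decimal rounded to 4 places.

It's easier to compute the probability that all 23 are distinct.
P(all distinct) = 128/128 · 127/128 · ··· · 106/128 ≈ 0.1220.
So the probability of at least one match is 1 − 0.1220 = 0.8780.

0.8780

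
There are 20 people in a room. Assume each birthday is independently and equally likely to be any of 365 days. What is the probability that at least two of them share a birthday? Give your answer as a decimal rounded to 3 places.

0.411

It's easier to compute the probability that all 20 are distinct.
P(all distinct) = 365/365 · 364/365 · ··· · 346/365 ≈ 0.589.
So the probability of at least one match is 1 − 0.589 = 0.411.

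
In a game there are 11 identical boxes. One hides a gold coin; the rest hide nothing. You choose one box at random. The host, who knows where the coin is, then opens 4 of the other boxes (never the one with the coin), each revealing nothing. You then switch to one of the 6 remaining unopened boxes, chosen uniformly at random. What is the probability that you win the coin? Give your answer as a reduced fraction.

Your original box holds the coin with probability 1/11, so the other 10 collectively hold it with probability 10/11.
The host can always find 4 empty boxes to open, so the reveals don't change that 10/11; it is now spread over the 6 remaining unopened boxes.
P(win by switching) = (10/11) · (1/6) = 5/33.

5/33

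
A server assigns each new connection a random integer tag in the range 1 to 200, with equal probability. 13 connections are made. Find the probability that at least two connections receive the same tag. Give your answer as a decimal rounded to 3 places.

0.329

It's easier to compute the probability that all 13 are distinct.
P(all distinct) = 200/200 · 199/200 · ··· · 188/200 ≈ 0.671.
So the probability of at least one match is 1 − 0.671 = 0.329.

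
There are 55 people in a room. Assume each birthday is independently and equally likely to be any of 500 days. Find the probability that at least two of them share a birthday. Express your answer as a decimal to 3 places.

It's easier to compute the probability that all 55 are distinct.
P(all distinct) = 500/500 · 499/500 · ··· · 446/500 ≈ 0.046.
So the probability of at least one match is 1 − 0.046 = 0.954.

0.954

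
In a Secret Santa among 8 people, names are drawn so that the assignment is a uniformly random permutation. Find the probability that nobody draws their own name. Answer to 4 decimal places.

0.3679

This is the derangement probability: permutations of 8 with no fixed point.
D(8) = 8! · (1 − 1/1! + 1/2! − ··· + (−1)^8/8!) = 14833.
P = 14833/40320 = 2119/5760 ≈ 0.3679.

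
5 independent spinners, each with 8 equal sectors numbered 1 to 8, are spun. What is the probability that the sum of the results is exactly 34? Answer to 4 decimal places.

There are 8^5 = 32768 equally likely outcomes.
The number of ordered 5-tuples from {1,…,8} summing to 34 is 210.
P(sum = 34) = 210/32768 = 105/16384 ≈ 0.0064.

0.0064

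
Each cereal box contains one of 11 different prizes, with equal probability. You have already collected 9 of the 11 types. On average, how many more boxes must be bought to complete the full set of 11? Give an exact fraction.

Starting from 9 distinct types, each trial gives a new one with probability (11−i)/11 when i types are held, so the wait for the next new type is 11/(11−i).
E = 11/2 + 11/1 = 33/2.

33/2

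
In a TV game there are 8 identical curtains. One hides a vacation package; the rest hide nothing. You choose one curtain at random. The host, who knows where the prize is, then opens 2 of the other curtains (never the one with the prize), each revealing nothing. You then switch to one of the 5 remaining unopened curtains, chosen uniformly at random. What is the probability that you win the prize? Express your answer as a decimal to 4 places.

0.1750

Your original curtain holds the prize with probability 1/8, so the other 7 collectively hold it with probability 7/8.
The host can always find 2 empty curtains to open, so the reveals don't change that 7/8; it is now spread over the 5 remaining unopened curtains.
P(win by switching) = (7/8) · (1/5) = 7/40 ≈ 0.1750.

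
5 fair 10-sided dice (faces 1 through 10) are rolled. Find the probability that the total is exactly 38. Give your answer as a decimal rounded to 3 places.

There are 10^5 = 100000 equally likely outcomes.
The number of ordered 5-tuples from {1,…,10} summing to 38 is 1745.
P(sum = 38) = 1745/100000 = 349/20000 ≈ 0.017.

0.017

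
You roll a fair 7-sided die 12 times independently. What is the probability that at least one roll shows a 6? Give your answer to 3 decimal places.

0.843

P(no roll shows a 6) = (6/7)^12 ≈ 0.157.
P(at least one) = 1 − 0.157 = 0.843.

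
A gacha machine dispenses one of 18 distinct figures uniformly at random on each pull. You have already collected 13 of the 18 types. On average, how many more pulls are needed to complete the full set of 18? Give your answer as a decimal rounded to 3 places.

41.100

Starting from 13 distinct types, each trial gives a new one with probability (18−i)/18 when i types are held, so the wait for the next new type is 18/(18−i).
E = 18/5 + 18/4 + 18/3 + 18/2 + 18/1 = 411/10 ≈ 41.100.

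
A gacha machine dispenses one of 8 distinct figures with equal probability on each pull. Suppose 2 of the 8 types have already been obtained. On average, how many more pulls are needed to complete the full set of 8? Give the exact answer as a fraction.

98/5

Starting from 2 distinct types, each trial gives a new one with probability (8−i)/8 when i types are held, so the wait for the next new type is 8/(8−i).
E = 8/6 + 8/5 + 8/4 + 8/3 + 8/2 + 8/1 = 98/5.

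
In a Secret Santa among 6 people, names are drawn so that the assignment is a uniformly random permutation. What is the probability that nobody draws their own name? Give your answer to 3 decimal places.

0.368

This is the derangement probability: permutations of 6 with no fixed point.
D(6) = 6! · (1 − 1/1! + 1/2! − ··· + (−1)^6/6!) = 265.
P = 265/720 = 53/144 ≈ 0.368.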